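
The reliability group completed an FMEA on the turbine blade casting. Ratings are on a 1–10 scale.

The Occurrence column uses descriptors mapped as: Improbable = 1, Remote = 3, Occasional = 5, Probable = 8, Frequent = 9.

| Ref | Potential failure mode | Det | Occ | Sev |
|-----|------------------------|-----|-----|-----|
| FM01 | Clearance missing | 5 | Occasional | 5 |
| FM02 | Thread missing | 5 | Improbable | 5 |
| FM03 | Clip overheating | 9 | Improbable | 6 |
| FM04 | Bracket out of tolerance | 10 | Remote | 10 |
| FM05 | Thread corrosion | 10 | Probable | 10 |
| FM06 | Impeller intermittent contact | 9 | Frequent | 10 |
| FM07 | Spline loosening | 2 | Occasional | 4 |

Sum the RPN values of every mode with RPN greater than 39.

2129

RPN = Severity × Occurrence × Detection:
  FM01: 5 × 5 × 5 = 125
  FM02: 5 × 1 × 5 = 25
  FM03: 6 × 1 × 9 = 54
  FM04: 10 × 3 × 10 = 300
  FM05: 10 × 8 × 10 = 800
  FM06: 10 × 9 × 9 = 810
  FM07: 4 × 5 × 2 = 40
RPN > 39: FM01 (125), FM03 (54), FM04 (300), FM05 (800), FM06 (810), FM07 (40).
Sum: 125 + 54 + 300 + 800 + 810 + 40 = 2129.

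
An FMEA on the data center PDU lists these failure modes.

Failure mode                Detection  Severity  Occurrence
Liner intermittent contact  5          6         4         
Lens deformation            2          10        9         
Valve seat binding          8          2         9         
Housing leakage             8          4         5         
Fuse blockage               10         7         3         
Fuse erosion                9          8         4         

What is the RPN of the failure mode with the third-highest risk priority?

180

RPN = Severity × Occurrence × Detection:
  Liner intermittent contact: 6 × 4 × 5 = 120
  Lens deformation: 10 × 9 × 2 = 180
  Valve seat binding: 2 × 9 × 8 = 144
  Housing leakage: 4 × 5 × 8 = 160
  Fuse blockage: 7 × 3 × 10 = 210
  Fuse erosion: 8 × 4 × 9 = 288
Sorted descending: 288, 210, 180, 160, 144, 120.
The third-highest RPN is 180 (Lens deformation).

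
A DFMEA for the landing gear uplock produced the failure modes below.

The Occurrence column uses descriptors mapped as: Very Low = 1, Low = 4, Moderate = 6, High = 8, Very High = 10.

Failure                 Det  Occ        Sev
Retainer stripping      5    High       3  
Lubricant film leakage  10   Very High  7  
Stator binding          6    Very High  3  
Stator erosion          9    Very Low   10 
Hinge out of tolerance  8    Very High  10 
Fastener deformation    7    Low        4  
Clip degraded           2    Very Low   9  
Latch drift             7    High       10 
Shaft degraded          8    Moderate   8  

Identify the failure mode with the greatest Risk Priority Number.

Hinge out of tolerance

RPN = Severity × Occurrence × Detection:
  Retainer stripping: 3 × 8 × 5 = 120
  Lubricant film leakage: 7 × 10 × 10 = 700
  Stator binding: 3 × 10 × 6 = 180
  Stator erosion: 10 × 1 × 9 = 90
  Hinge out of tolerance: 10 × 10 × 8 = 800
  Fastener deformation: 4 × 4 × 7 = 112
  Clip degraded: 9 × 1 × 2 = 18
  Latch drift: 10 × 8 × 7 = 560
  Shaft degraded: 8 × 6 × 8 = 384
Highest RPN is 800 → Hinge out of tolerance.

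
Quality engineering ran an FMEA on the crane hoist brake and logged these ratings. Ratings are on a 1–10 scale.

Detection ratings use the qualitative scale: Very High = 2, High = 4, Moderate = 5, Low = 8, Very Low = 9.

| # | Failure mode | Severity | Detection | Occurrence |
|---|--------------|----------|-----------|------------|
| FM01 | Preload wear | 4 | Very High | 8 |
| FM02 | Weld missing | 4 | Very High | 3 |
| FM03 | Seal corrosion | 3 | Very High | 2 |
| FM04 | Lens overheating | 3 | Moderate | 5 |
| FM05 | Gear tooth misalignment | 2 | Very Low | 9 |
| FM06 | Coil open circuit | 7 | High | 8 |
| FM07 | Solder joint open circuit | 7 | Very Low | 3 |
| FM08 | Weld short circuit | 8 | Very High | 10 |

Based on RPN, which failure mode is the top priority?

FM06

RPN = Severity × Occurrence × Detection:
  FM01: 4 × 8 × 2 = 64
  FM02: 4 × 3 × 2 = 24
  FM03: 3 × 2 × 2 = 12
  FM04: 3 × 5 × 5 = 75
  FM05: 2 × 9 × 9 = 162
  FM06: 7 × 8 × 4 = 224
  FM07: 7 × 3 × 9 = 189
  FM08: 8 × 10 × 2 = 160
Highest RPN is 224 → FM06.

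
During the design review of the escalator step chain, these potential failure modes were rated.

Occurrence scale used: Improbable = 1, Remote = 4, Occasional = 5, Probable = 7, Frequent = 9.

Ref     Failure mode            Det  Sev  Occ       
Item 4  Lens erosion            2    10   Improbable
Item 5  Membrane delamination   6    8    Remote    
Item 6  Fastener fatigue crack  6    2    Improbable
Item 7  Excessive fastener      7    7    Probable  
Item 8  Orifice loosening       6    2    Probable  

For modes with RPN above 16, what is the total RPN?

RPN = Severity × Occurrence × Detection:
  Item 4: 10 × 1 × 2 = 20
  Item 5: 8 × 4 × 6 = 192
  Item 6: 2 × 1 × 6 = 12
  Item 7: 7 × 7 × 7 = 343
  Item 8: 2 × 7 × 6 = 84
RPN > 16: Item 4 (20), Item 5 (192), Item 7 (343), Item 8 (84).
Sum: 20 + 192 + 343 + 84 = 639.

639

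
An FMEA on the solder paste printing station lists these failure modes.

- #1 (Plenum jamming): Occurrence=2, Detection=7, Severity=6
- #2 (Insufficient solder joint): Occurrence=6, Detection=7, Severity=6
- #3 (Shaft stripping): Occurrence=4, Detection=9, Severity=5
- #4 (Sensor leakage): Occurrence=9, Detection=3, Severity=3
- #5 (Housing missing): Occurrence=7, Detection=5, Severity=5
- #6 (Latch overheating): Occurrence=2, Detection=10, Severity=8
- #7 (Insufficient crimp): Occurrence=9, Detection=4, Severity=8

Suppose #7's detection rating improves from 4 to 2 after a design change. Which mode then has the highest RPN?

RPN = Severity × Occurrence × Detection:
  #1: 6 × 2 × 7 = 84
  #2: 6 × 6 × 7 = 252
  #3: 5 × 4 × 9 = 180
  #4: 3 × 9 × 3 = 81
  #5: 5 × 7 × 5 = 175
  #6: 8 × 2 × 10 = 160
  #7: 8 × 9 × 4 = 288
After action: #7 → 8 × 9 × 2 = 144.
Revised RPNs: #2=252, #3=180, #5=175, #6=160, #7=144, #1=84, #4=81.
Highest is now #2 (252).

#2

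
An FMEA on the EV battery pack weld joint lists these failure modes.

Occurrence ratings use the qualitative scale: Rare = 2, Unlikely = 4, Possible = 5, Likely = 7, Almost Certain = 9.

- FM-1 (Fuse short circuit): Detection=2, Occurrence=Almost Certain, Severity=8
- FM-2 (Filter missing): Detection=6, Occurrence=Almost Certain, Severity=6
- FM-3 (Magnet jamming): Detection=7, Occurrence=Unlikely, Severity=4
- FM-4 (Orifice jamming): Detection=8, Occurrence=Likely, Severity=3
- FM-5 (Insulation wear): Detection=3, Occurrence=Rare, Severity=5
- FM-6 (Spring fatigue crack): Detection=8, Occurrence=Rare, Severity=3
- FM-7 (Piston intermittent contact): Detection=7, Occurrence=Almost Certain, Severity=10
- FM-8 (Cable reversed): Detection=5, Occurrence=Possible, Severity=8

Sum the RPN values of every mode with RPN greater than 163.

RPN = Severity × Occurrence × Detection:
  FM-1: 8 × 9 × 2 = 144
  FM-2: 6 × 9 × 6 = 324
  FM-3: 4 × 4 × 7 = 112
  FM-4: 3 × 7 × 8 = 168
  FM-5: 5 × 2 × 3 = 30
  FM-6: 3 × 2 × 8 = 48
  FM-7: 10 × 9 × 7 = 630
  FM-8: 8 × 5 × 5 = 200
RPN > 163: FM-2 (324), FM-4 (168), FM-7 (630), FM-8 (200).
Sum: 324 + 168 + 630 + 200 = 1322.

1322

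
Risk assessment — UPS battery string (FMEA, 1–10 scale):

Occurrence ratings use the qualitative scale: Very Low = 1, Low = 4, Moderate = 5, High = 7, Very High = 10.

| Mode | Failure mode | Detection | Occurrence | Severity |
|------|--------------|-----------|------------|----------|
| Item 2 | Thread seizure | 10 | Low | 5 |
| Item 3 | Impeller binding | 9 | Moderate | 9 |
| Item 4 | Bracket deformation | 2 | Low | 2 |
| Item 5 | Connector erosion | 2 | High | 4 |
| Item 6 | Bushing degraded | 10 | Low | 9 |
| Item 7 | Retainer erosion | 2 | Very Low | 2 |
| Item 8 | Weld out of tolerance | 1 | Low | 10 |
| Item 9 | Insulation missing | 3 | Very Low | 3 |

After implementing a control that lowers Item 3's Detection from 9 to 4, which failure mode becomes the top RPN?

Item 6

RPN = Severity × Occurrence × Detection:
  Item 2: 5 × 4 × 10 = 200
  Item 3: 9 × 5 × 9 = 405
  Item 4: 2 × 4 × 2 = 16
  Item 5: 4 × 7 × 2 = 56
  Item 6: 9 × 4 × 10 = 360
  Item 7: 2 × 1 × 2 = 4
  Item 8: 10 × 4 × 1 = 40
  Item 9: 3 × 1 × 3 = 9
After action: Item 3 → 9 × 5 × 4 = 180.
Revised RPNs: Item 6=360, Item 2=200, Item 3=180, Item 5=56, Item 8=40, Item 4=16, Item 9=9, Item 7=4.
Highest is now Item 6 (360).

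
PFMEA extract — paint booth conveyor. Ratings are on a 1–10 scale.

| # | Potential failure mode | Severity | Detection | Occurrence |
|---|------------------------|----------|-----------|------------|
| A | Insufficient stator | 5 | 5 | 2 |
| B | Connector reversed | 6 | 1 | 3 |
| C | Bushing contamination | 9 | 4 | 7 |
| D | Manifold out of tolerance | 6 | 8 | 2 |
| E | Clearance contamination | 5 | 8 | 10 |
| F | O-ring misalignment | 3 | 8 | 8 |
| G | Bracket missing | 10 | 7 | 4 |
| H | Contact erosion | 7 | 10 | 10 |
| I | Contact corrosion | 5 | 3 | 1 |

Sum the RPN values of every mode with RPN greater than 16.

1988

RPN = Severity × Occurrence × Detection:
  A: 5 × 2 × 5 = 50
  B: 6 × 3 × 1 = 18
  C: 9 × 7 × 4 = 252
  D: 6 × 2 × 8 = 96
  E: 5 × 10 × 8 = 400
  F: 3 × 8 × 8 = 192
  G: 10 × 4 × 7 = 280
  H: 7 × 10 × 10 = 700
  I: 5 × 1 × 3 = 15
RPN > 16: A (50), B (18), C (252), D (96), E (400), F (192), G (280), H (700).
Sum: 50 + 18 + 252 + 96 + 400 + 192 + 280 + 700 = 1988.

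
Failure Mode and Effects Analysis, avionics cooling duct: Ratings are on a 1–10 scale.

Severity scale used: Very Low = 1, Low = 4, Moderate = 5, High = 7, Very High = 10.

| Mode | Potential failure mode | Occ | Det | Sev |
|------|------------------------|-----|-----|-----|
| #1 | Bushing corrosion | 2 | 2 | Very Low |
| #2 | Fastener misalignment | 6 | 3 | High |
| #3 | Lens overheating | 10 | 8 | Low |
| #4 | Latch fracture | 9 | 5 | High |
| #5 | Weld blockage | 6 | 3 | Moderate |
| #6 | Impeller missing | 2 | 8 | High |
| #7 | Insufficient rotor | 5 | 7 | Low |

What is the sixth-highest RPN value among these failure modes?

RPN = Severity × Occurrence × Detection:
  #1: 1 × 2 × 2 = 4
  #2: 7 × 6 × 3 = 126
  #3: 4 × 10 × 8 = 320
  #4: 7 × 9 × 5 = 315
  #5: 5 × 6 × 3 = 90
  #6: 7 × 2 × 8 = 112
  #7: 4 × 5 × 7 = 140
Sorted descending: 320, 315, 140, 126, 112, 90, 4.
The sixth-highest RPN is 90 (#5).

90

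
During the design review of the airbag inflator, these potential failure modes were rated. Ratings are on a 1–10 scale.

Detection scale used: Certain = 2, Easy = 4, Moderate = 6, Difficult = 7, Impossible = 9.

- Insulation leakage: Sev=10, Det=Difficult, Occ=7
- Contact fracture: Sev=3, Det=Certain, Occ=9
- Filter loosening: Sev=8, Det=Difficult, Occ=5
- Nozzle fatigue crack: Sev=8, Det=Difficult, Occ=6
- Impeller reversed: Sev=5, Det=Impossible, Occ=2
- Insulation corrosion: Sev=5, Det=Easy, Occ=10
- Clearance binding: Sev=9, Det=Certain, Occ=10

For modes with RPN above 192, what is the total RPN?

RPN = Severity × Occurrence × Detection:
  Insulation leakage: 10 × 7 × 7 = 490
  Contact fracture: 3 × 9 × 2 = 54
  Filter loosening: 8 × 5 × 7 = 280
  Nozzle fatigue crack: 8 × 6 × 7 = 336
  Impeller reversed: 5 × 2 × 9 = 90
  Insulation corrosion: 5 × 10 × 4 = 200
  Clearance binding: 9 × 10 × 2 = 180
RPN > 192: Insulation leakage (490), Filter loosening (280), Nozzle fatigue crack (336), Insulation corrosion (200).
Sum: 490 + 280 + 336 + 200 = 1306.

1306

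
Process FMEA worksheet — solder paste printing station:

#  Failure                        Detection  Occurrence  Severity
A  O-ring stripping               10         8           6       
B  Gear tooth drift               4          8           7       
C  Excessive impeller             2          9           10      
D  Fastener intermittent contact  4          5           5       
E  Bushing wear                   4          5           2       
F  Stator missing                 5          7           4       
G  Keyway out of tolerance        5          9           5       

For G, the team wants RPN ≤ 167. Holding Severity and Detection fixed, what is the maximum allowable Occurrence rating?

6

G: S=5, O=9, D=5 → current RPN = 225.
Fixed product = 25. Need 25 × O ≤ 167, so O ≤ 167/25 = 6.68.
Maximum integer Occurrence rating = 6 (gives RPN 150; O=7 would give 175 > 167).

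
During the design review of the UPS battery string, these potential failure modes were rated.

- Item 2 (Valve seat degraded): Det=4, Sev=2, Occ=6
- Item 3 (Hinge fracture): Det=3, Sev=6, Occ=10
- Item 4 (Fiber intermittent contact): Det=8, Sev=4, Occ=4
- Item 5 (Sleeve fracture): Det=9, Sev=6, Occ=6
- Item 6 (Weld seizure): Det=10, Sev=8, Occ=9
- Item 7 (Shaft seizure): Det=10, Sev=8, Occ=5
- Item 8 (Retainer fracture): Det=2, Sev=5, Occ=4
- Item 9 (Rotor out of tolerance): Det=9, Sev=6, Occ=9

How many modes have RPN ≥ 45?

7

RPN = Severity × Occurrence × Detection:
  Item 2: 2 × 6 × 4 = 48
  Item 3: 6 × 10 × 3 = 180
  Item 4: 4 × 4 × 8 = 128
  Item 5: 6 × 6 × 9 = 324
  Item 6: 8 × 9 × 10 = 720
  Item 7: 8 × 5 × 10 = 400
  Item 8: 5 × 4 × 2 = 40
  Item 9: 6 × 9 × 9 = 486
Modes with RPN ≥ 45: Item 2 (48), Item 3 (180), Item 4 (128), Item 5 (324), Item 6 (720), Item 7 (400), Item 9 (486) → 7.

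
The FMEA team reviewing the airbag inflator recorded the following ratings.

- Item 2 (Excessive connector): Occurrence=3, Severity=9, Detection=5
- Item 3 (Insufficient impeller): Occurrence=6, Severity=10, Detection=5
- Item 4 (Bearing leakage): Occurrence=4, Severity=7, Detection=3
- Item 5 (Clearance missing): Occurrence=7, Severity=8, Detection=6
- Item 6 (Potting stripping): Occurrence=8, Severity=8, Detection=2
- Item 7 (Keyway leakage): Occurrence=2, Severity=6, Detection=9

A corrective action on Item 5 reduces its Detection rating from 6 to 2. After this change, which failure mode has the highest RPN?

RPN = Severity × Occurrence × Detection:
  Item 2: 9 × 3 × 5 = 135
  Item 3: 10 × 6 × 5 = 300
  Item 4: 7 × 4 × 3 = 84
  Item 5: 8 × 7 × 6 = 336
  Item 6: 8 × 8 × 2 = 128
  Item 7: 6 × 2 × 9 = 108
After action: Item 5 → 8 × 7 × 2 = 112.
Revised RPNs: Item 3=300, Item 2=135, Item 6=128, Item 5=112, Item 7=108, Item 4=84.
Highest is now Item 3 (300).

Item 3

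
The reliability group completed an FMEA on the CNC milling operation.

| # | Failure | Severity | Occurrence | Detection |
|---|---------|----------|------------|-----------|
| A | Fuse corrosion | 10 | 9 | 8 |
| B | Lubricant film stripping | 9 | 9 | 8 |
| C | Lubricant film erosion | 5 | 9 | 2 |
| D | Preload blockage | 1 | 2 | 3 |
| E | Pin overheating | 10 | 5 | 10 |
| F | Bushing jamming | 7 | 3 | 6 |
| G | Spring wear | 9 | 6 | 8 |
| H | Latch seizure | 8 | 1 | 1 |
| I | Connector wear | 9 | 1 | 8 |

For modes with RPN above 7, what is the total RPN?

RPN = Severity × Occurrence × Detection:
  A: 10 × 9 × 8 = 720
  B: 9 × 9 × 8 = 648
  C: 5 × 9 × 2 = 90
  D: 1 × 2 × 3 = 6
  E: 10 × 5 × 10 = 500
  F: 7 × 3 × 6 = 126
  G: 9 × 6 × 8 = 432
  H: 8 × 1 × 1 = 8
  I: 9 × 1 × 8 = 72
RPN > 7: A (720), B (648), C (90), E (500), F (126), G (432), H (8), I (72).
Sum: 720 + 648 + 90 + 500 + 126 + 432 + 8 + 72 = 2596.

2596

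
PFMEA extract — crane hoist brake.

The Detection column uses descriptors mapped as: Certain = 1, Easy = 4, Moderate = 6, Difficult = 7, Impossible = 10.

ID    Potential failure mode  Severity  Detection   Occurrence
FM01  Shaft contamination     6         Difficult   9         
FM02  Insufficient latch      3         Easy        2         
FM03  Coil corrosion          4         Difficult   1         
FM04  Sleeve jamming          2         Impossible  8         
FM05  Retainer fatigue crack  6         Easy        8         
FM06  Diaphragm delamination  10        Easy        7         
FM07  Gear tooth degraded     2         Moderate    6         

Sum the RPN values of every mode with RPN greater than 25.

1110

RPN = Severity × Occurrence × Detection:
  FM01: 6 × 9 × 7 = 378
  FM02: 3 × 2 × 4 = 24
  FM03: 4 × 1 × 7 = 28
  FM04: 2 × 8 × 10 = 160
  FM05: 6 × 8 × 4 = 192
  FM06: 10 × 7 × 4 = 280
  FM07: 2 × 6 × 6 = 72
RPN > 25: FM01 (378), FM03 (28), FM04 (160), FM05 (192), FM06 (280), FM07 (72).
Sum: 378 + 28 + 160 + 192 + 280 + 72 = 1110.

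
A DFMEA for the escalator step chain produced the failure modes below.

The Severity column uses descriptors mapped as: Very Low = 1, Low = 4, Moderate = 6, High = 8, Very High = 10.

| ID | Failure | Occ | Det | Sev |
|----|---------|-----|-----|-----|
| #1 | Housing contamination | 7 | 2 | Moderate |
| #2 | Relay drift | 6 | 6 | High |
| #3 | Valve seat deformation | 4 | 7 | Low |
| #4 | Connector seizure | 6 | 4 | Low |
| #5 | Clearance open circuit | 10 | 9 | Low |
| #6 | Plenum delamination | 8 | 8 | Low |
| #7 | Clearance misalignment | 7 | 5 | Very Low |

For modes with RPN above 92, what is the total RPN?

RPN = Severity × Occurrence × Detection:
  #1: 6 × 7 × 2 = 84
  #2: 8 × 6 × 6 = 288
  #3: 4 × 4 × 7 = 112
  #4: 4 × 6 × 4 = 96
  #5: 4 × 10 × 9 = 360
  #6: 4 × 8 × 8 = 256
  #7: 1 × 7 × 5 = 35
RPN > 92: #2 (288), #3 (112), #4 (96), #5 (360), #6 (256).
Sum: 288 + 112 + 96 + 360 + 256 = 1112.

1112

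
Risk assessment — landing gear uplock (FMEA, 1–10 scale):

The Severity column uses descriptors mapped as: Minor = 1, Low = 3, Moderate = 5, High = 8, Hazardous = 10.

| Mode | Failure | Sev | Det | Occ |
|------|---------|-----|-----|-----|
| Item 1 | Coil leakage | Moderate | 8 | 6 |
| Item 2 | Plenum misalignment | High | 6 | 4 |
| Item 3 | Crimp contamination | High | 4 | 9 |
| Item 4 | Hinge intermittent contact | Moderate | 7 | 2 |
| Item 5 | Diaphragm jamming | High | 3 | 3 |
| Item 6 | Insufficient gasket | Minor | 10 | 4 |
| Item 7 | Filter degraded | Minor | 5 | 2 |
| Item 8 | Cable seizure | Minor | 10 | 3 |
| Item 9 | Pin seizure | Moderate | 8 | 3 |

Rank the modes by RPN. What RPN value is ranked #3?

RPN = Severity × Occurrence × Detection:
  Item 1: 5 × 6 × 8 = 240
  Item 2: 8 × 4 × 6 = 192
  Item 3: 8 × 9 × 4 = 288
  Item 4: 5 × 2 × 7 = 70
  Item 5: 8 × 3 × 3 = 72
  Item 6: 1 × 4 × 10 = 40
  Item 7: 1 × 2 × 5 = 10
  Item 8: 1 × 3 × 10 = 30
  Item 9: 5 × 3 × 8 = 120
Sorted descending: 288, 240, 192, 120, 72, 70, 40, 30, 10.
The third-highest RPN is 192 (Item 2).

192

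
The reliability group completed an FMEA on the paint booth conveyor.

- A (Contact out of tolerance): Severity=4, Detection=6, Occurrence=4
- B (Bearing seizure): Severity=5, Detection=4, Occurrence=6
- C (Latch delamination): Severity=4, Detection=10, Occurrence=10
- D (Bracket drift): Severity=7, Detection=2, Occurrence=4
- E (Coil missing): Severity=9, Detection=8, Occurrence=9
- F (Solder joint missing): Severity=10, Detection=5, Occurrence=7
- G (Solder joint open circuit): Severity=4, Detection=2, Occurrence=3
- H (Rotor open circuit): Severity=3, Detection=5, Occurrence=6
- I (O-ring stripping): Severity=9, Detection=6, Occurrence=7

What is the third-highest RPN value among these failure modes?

378

RPN = Severity × Occurrence × Detection:
  A: 4 × 4 × 6 = 96
  B: 5 × 6 × 4 = 120
  C: 4 × 10 × 10 = 400
  D: 7 × 4 × 2 = 56
  E: 9 × 9 × 8 = 648
  F: 10 × 7 × 5 = 350
  G: 4 × 3 × 2 = 24
  H: 3 × 6 × 5 = 90
  I: 9 × 7 × 6 = 378
Sorted descending: 648, 400, 378, 350, 120, 96, 90, 56, 24.
The third-highest RPN is 378 (I).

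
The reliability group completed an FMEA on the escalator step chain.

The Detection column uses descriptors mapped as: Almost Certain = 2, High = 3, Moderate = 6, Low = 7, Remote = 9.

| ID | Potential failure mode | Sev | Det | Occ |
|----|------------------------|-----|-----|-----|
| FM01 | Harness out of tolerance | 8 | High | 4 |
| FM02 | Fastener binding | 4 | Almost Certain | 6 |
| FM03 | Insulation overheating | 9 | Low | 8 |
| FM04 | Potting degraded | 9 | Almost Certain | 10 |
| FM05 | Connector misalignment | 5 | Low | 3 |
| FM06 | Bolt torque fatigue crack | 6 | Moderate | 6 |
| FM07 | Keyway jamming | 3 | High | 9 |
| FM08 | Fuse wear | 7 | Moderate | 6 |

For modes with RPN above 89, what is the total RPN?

1353

RPN = Severity × Occurrence × Detection:
  FM01: 8 × 4 × 3 = 96
  FM02: 4 × 6 × 2 = 48
  FM03: 9 × 8 × 7 = 504
  FM04: 9 × 10 × 2 = 180
  FM05: 5 × 3 × 7 = 105
  FM06: 6 × 6 × 6 = 216
  FM07: 3 × 9 × 3 = 81
  FM08: 7 × 6 × 6 = 252
RPN > 89: FM01 (96), FM03 (504), FM04 (180), FM05 (105), FM06 (216), FM08 (252).
Sum: 96 + 504 + 180 + 105 + 216 + 252 = 1353.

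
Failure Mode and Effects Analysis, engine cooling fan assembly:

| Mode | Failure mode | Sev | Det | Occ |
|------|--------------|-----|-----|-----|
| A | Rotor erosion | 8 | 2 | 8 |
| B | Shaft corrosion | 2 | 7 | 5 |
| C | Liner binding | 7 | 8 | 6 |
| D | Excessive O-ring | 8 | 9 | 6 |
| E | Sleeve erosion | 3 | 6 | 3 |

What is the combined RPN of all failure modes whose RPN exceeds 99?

RPN = Severity × Occurrence × Detection:
  A: 8 × 8 × 2 = 128
  B: 2 × 5 × 7 = 70
  C: 7 × 6 × 8 = 336
  D: 8 × 6 × 9 = 432
  E: 3 × 3 × 6 = 54
RPN > 99: A (128), C (336), D (432).
Sum: 128 + 336 + 432 = 896.

896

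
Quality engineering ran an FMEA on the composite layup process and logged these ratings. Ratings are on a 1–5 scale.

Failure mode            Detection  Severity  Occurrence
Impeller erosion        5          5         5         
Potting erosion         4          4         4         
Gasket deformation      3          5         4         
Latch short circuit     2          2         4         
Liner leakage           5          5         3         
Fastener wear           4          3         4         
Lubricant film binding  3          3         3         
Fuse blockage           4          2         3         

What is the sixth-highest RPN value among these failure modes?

27

RPN = Severity × Occurrence × Detection:
  Impeller erosion: 5 × 5 × 5 = 125
  Potting erosion: 4 × 4 × 4 = 64
  Gasket deformation: 5 × 4 × 3 = 60
  Latch short circuit: 2 × 4 × 2 = 16
  Liner leakage: 5 × 3 × 5 = 75
  Fastener wear: 3 × 4 × 4 = 48
  Lubricant film binding: 3 × 3 × 3 = 27
  Fuse blockage: 2 × 3 × 4 = 24
Sorted descending: 125, 75, 64, 60, 48, 27, 24, 16.
The sixth-highest RPN is 27 (Lubricant film binding).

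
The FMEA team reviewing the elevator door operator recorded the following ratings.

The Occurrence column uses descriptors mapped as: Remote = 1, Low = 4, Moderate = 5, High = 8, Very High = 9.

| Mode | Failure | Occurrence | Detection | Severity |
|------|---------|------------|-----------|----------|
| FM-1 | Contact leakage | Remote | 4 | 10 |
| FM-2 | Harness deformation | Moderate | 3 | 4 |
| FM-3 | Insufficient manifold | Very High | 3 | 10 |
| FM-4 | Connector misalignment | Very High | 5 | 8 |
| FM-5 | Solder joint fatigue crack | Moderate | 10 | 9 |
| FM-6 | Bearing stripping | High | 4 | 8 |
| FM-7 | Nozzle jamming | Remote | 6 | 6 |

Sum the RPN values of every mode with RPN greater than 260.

RPN = Severity × Occurrence × Detection:
  FM-1: 10 × 1 × 4 = 40
  FM-2: 4 × 5 × 3 = 60
  FM-3: 10 × 9 × 3 = 270
  FM-4: 8 × 9 × 5 = 360
  FM-5: 9 × 5 × 10 = 450
  FM-6: 8 × 8 × 4 = 256
  FM-7: 6 × 1 × 6 = 36
RPN > 260: FM-3 (270), FM-4 (360), FM-5 (450).
Sum: 270 + 360 + 450 = 1080.

1080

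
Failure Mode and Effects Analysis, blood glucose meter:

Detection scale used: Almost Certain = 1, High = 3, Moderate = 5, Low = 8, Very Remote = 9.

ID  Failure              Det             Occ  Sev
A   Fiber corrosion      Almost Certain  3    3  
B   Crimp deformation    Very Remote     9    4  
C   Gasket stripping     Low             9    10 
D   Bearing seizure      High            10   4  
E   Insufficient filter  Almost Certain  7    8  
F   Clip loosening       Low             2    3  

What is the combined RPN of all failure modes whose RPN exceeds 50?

1220

RPN = Severity × Occurrence × Detection:
  A: 3 × 3 × 1 = 9
  B: 4 × 9 × 9 = 324
  C: 10 × 9 × 8 = 720
  D: 4 × 10 × 3 = 120
  E: 8 × 7 × 1 = 56
  F: 3 × 2 × 8 = 48
RPN > 50: B (324), C (720), D (120), E (56).
Sum: 324 + 720 + 120 + 56 = 1220.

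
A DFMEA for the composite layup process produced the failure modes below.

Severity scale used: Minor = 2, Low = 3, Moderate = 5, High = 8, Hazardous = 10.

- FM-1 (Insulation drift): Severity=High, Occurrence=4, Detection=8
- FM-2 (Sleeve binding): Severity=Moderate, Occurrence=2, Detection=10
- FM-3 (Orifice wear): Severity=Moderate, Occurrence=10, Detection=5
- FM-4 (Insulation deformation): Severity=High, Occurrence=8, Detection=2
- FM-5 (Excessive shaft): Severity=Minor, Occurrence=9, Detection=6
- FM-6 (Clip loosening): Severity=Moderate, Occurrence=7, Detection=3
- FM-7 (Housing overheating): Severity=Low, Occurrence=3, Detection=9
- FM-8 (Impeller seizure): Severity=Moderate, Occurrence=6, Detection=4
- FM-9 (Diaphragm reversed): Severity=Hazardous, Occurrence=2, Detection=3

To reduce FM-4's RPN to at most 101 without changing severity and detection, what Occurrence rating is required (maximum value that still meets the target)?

FM-4: S=8, O=8, D=2 → current RPN = 128.
Fixed product = 16. Need 16 × O ≤ 101, so O ≤ 101/16 = 6.31.
Maximum integer Occurrence rating = 6 (gives RPN 96; O=7 would give 112 > 101).

6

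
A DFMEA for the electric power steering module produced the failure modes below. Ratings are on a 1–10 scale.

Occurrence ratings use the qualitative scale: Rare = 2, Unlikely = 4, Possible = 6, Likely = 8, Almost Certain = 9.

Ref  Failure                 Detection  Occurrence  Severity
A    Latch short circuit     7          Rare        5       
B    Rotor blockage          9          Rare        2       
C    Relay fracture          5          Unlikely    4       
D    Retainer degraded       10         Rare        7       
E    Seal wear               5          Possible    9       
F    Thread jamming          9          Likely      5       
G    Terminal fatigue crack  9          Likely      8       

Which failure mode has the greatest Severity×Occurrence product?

Criticality = Severity × Occurrence:
  A: 5 × 2 = 10
  B: 2 × 2 = 4
  C: 4 × 4 = 16
  D: 7 × 2 = 14
  E: 9 × 6 = 54
  F: 5 × 8 = 40
  G: 8 × 8 = 64
Highest criticality is 64 → G.

G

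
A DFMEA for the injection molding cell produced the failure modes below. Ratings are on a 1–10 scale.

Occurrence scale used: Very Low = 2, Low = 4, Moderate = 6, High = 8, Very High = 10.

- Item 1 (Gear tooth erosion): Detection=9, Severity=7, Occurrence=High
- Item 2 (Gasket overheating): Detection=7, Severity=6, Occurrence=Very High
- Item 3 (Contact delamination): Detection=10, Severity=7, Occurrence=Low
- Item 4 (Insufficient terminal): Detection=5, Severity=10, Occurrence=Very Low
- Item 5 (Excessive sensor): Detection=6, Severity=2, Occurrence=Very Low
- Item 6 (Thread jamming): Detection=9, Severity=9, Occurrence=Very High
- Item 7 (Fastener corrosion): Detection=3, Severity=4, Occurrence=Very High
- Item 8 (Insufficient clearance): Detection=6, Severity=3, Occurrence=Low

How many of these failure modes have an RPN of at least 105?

5

RPN = Severity × Occurrence × Detection:
  Item 1: 7 × 8 × 9 = 504
  Item 2: 6 × 10 × 7 = 420
  Item 3: 7 × 4 × 10 = 280
  Item 4: 10 × 2 × 5 = 100
  Item 5: 2 × 2 × 6 = 24
  Item 6: 9 × 10 × 9 = 810
  Item 7: 4 × 10 × 3 = 120
  Item 8: 3 × 4 × 6 = 72
Modes with RPN ≥ 105: Item 1 (504), Item 2 (420), Item 3 (280), Item 6 (810), Item 7 (120) → 5.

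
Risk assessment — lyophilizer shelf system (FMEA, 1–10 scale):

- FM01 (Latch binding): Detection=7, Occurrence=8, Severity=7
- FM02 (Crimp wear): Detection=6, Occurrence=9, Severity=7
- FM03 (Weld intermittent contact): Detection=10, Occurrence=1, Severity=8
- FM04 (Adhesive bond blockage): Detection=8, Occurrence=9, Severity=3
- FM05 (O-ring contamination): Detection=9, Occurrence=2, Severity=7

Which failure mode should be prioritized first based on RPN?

FM01

RPN = Severity × Occurrence × Detection:
  FM01: 7 × 8 × 7 = 392
  FM02: 7 × 9 × 6 = 378
  FM03: 8 × 1 × 10 = 80
  FM04: 3 × 9 × 8 = 216
  FM05: 7 × 2 × 9 = 126
Highest RPN is 392 → FM01.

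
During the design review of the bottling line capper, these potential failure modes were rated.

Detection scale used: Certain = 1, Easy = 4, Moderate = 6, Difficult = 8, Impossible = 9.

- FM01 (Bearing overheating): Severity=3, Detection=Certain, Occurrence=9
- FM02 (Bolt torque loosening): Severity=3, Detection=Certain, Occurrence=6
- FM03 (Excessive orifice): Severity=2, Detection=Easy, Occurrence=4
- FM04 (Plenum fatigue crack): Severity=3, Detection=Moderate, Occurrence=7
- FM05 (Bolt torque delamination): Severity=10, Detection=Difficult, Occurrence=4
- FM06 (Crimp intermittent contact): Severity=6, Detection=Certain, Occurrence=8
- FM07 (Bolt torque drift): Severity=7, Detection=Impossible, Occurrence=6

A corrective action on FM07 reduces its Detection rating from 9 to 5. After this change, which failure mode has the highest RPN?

RPN = Severity × Occurrence × Detection:
  FM01: 3 × 9 × 1 = 27
  FM02: 3 × 6 × 1 = 18
  FM03: 2 × 4 × 4 = 32
  FM04: 3 × 7 × 6 = 126
  FM05: 10 × 4 × 8 = 320
  FM06: 6 × 8 × 1 = 48
  FM07: 7 × 6 × 9 = 378
After action: FM07 → 7 × 6 × 5 = 210.
Revised RPNs: FM05=320, FM07=210, FM04=126, FM06=48, FM03=32, FM01=27, FM02=18.
Highest is now FM05 (320).

FM05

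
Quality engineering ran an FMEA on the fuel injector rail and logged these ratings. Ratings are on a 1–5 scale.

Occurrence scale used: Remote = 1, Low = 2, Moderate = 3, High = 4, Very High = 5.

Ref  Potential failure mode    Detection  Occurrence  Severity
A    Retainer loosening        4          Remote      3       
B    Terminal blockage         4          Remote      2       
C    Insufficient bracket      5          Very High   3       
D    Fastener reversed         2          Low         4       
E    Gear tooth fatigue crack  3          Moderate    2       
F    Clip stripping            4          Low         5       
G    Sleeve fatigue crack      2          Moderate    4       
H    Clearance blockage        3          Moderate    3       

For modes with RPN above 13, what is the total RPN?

200

RPN = Severity × Occurrence × Detection:
  A: 3 × 1 × 4 = 12
  B: 2 × 1 × 4 = 8
  C: 3 × 5 × 5 = 75
  D: 4 × 2 × 2 = 16
  E: 2 × 3 × 3 = 18
  F: 5 × 2 × 4 = 40
  G: 4 × 3 × 2 = 24
  H: 3 × 3 × 3 = 27
RPN > 13: C (75), D (16), E (18), F (40), G (24), H (27).
Sum: 75 + 16 + 18 + 40 + 24 + 27 = 200.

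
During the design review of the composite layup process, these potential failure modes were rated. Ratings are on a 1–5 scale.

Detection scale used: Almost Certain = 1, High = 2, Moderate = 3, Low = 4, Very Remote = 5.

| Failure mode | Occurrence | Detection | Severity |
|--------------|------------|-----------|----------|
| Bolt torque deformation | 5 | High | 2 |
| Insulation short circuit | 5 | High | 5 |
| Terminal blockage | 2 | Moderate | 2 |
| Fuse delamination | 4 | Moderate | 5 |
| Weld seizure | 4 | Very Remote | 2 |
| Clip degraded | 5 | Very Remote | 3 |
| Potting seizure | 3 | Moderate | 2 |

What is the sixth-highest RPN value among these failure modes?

RPN = Severity × Occurrence × Detection:
  Bolt torque deformation: 2 × 5 × 2 = 20
  Insulation short circuit: 5 × 5 × 2 = 50
  Terminal blockage: 2 × 2 × 3 = 12
  Fuse delamination: 5 × 4 × 3 = 60
  Weld seizure: 2 × 4 × 5 = 40
  Clip degraded: 3 × 5 × 5 = 75
  Potting seizure: 2 × 3 × 3 = 18
Sorted descending: 75, 60, 50, 40, 20, 18, 12.
The sixth-highest RPN is 18 (Potting seizure).

18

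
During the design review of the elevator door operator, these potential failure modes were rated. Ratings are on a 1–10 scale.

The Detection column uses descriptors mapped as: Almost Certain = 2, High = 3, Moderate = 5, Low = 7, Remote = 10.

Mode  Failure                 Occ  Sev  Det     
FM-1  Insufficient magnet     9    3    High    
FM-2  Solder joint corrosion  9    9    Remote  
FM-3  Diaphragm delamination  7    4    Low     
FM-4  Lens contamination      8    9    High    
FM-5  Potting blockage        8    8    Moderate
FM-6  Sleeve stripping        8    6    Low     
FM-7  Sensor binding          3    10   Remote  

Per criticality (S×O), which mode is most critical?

Criticality = Severity × Occurrence:
  FM-1: 3 × 9 = 27
  FM-2: 9 × 9 = 81
  FM-3: 4 × 7 = 28
  FM-4: 9 × 8 = 72
  FM-5: 8 × 8 = 64
  FM-6: 6 × 8 = 48
  FM-7: 10 × 3 = 30
Highest criticality is 81 → FM-2.

FM-2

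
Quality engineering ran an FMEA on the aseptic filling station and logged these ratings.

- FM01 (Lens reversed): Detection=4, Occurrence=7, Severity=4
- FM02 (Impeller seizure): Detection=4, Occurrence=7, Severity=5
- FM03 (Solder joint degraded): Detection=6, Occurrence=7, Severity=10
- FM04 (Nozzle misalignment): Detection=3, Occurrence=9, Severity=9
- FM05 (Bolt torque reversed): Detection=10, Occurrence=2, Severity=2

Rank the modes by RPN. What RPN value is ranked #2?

243

RPN = Severity × Occurrence × Detection:
  FM01: 4 × 7 × 4 = 112
  FM02: 5 × 7 × 4 = 140
  FM03: 10 × 7 × 6 = 420
  FM04: 9 × 9 × 3 = 243
  FM05: 2 × 2 × 10 = 40
Sorted descending: 420, 243, 140, 112, 40.
The second-highest RPN is 243 (FM04).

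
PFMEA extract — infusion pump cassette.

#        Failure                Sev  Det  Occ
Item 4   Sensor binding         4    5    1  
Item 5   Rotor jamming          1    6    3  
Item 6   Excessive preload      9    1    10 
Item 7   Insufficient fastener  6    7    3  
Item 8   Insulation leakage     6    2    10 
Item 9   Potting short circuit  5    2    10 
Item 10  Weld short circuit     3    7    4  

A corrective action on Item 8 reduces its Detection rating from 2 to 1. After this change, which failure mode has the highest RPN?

RPN = Severity × Occurrence × Detection:
  Item 4: 4 × 1 × 5 = 20
  Item 5: 1 × 3 × 6 = 18
  Item 6: 9 × 10 × 1 = 90
  Item 7: 6 × 3 × 7 = 126
  Item 8: 6 × 10 × 2 = 120
  Item 9: 5 × 10 × 2 = 100
  Item 10: 3 × 4 × 7 = 84
After action: Item 8 → 6 × 10 × 1 = 60.
Revised RPNs: Item 7=126, Item 9=100, Item 6=90, Item 10=84, Item 8=60, Item 4=20, Item 5=18.
Highest is now Item 7 (126).

Item 7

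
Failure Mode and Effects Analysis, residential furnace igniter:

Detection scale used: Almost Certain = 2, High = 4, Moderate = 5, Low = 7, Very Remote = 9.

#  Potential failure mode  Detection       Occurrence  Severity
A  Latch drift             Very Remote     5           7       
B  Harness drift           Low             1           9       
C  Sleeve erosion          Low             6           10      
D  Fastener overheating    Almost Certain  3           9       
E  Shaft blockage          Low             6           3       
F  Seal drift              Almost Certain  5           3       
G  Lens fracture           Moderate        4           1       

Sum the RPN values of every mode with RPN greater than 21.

1008

RPN = Severity × Occurrence × Detection:
  A: 7 × 5 × 9 = 315
  B: 9 × 1 × 7 = 63
  C: 10 × 6 × 7 = 420
  D: 9 × 3 × 2 = 54
  E: 3 × 6 × 7 = 126
  F: 3 × 5 × 2 = 30
  G: 1 × 4 × 5 = 20
RPN > 21: A (315), B (63), C (420), D (54), E (126), F (30).
Sum: 315 + 63 + 420 + 54 + 126 + 30 = 1008.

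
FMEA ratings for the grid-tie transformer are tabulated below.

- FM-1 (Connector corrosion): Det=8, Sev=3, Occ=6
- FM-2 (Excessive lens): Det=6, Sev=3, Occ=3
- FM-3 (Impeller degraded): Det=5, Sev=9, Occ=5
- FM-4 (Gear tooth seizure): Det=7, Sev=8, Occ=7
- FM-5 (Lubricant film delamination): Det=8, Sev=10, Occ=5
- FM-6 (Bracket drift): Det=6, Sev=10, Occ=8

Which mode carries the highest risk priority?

RPN = Severity × Occurrence × Detection:
  FM-1: 3 × 6 × 8 = 144
  FM-2: 3 × 3 × 6 = 54
  FM-3: 9 × 5 × 5 = 225
  FM-4: 8 × 7 × 7 = 392
  FM-5: 10 × 5 × 8 = 400
  FM-6: 10 × 8 × 6 = 480
Highest RPN is 480 → FM-6.

FM-6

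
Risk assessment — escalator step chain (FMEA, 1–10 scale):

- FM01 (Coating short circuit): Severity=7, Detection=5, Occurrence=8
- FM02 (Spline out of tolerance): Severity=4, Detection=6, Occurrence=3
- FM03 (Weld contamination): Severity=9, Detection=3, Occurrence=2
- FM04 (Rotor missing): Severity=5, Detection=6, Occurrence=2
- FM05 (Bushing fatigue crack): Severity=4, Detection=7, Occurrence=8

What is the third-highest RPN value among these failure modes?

72

RPN = Severity × Occurrence × Detection:
  FM01: 7 × 8 × 5 = 280
  FM02: 4 × 3 × 6 = 72
  FM03: 9 × 2 × 3 = 54
  FM04: 5 × 2 × 6 = 60
  FM05: 4 × 8 × 7 = 224
Sorted descending: 280, 224, 72, 60, 54.
The third-highest RPN is 72 (FM02).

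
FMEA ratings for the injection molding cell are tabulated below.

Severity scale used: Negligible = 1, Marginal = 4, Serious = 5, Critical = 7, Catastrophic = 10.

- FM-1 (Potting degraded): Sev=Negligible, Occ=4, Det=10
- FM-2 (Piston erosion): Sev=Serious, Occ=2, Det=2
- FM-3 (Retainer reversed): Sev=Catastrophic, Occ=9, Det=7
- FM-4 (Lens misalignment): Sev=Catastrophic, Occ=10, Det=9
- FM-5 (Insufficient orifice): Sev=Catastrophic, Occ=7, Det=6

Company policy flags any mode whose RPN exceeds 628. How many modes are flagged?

2

RPN = Severity × Occurrence × Detection:
  FM-1: 1 × 4 × 10 = 40
  FM-2: 5 × 2 × 2 = 20
  FM-3: 10 × 9 × 7 = 630
  FM-4: 10 × 10 × 9 = 900
  FM-5: 10 × 7 × 6 = 420
Modes with RPN > 628: FM-3 (630), FM-4 (900) → 2.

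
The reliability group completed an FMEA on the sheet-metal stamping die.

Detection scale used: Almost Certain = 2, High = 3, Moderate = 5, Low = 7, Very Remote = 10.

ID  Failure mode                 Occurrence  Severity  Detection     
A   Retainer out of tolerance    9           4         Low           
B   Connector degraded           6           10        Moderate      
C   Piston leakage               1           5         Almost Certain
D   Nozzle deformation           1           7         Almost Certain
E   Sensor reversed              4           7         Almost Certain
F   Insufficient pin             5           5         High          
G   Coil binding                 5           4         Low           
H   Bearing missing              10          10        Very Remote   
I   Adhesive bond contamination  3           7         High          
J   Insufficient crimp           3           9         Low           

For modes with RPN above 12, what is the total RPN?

2089

RPN = Severity × Occurrence × Detection:
  A: 4 × 9 × 7 = 252
  B: 10 × 6 × 5 = 300
  C: 5 × 1 × 2 = 10
  D: 7 × 1 × 2 = 14
  E: 7 × 4 × 2 = 56
  F: 5 × 5 × 3 = 75
  G: 4 × 5 × 7 = 140
  H: 10 × 10 × 10 = 1000
  I: 7 × 3 × 3 = 63
  J: 9 × 3 × 7 = 189
RPN > 12: A (252), B (300), D (14), E (56), F (75), G (140), H (1000), I (63), J (189).
Sum: 252 + 300 + 14 + 56 + 75 + 140 + 1000 + 63 + 189 = 2089.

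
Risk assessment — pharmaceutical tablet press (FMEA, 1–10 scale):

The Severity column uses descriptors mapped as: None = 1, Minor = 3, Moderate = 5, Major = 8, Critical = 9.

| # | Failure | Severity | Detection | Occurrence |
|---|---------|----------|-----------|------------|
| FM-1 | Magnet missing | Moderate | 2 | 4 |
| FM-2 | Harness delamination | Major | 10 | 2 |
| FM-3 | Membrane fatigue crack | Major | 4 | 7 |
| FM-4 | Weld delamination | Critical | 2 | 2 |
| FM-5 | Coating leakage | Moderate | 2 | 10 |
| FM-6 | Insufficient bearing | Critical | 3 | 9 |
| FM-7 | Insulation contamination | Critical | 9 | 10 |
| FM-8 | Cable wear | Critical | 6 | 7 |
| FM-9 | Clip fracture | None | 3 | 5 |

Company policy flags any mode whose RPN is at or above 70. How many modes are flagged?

6

RPN = Severity × Occurrence × Detection:
  FM-1: 5 × 4 × 2 = 40
  FM-2: 8 × 2 × 10 = 160
  FM-3: 8 × 7 × 4 = 224
  FM-4: 9 × 2 × 2 = 36
  FM-5: 5 × 10 × 2 = 100
  FM-6: 9 × 9 × 3 = 243
  FM-7: 9 × 10 × 9 = 810
  FM-8: 9 × 7 × 6 = 378
  FM-9: 1 × 5 × 3 = 15
Modes with RPN ≥ 70: FM-2 (160), FM-3 (224), FM-5 (100), FM-6 (243), FM-7 (810), FM-8 (378) → 6.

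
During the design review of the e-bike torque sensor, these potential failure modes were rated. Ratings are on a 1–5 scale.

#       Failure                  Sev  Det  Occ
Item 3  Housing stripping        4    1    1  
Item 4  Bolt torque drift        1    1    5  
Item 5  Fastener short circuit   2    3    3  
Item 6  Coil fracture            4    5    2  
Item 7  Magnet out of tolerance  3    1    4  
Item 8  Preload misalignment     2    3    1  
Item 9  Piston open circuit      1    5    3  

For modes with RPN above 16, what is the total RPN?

58

RPN = Severity × Occurrence × Detection:
  Item 3: 4 × 1 × 1 = 4
  Item 4: 1 × 5 × 1 = 5
  Item 5: 2 × 3 × 3 = 18
  Item 6: 4 × 2 × 5 = 40
  Item 7: 3 × 4 × 1 = 12
  Item 8: 2 × 1 × 3 = 6
  Item 9: 1 × 3 × 5 = 15
RPN > 16: Item 5 (18), Item 6 (40).
Sum: 18 + 40 = 58.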